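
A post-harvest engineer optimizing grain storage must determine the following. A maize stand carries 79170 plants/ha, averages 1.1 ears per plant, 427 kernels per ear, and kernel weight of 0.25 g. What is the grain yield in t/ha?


Y = density * ears * kernels * kw
  = 79170 * 1.1 * 427 * 0.25 g/ha
  = 9296537.25 g/ha
  = 9296.54 kg/ha = 9.30 t/ha


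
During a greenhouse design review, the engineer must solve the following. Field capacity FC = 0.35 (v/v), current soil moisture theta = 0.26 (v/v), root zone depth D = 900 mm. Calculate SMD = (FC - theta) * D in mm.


SMD = (FC - theta) * D
    = (0.35 - 0.26) * 900
    = 0.090 * 900
    = 81 mm


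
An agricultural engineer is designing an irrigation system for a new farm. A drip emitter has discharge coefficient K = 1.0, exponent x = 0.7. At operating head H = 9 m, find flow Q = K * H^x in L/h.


Q = K * H^x
  = 1.0 * 9^0.7
  = 1.0 * 4.6555
  = 4.66 L/h


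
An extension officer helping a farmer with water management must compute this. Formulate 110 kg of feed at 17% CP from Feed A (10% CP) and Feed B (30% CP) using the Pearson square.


parts_A = CP_b - target = 30 - 17 = 13
parts_B = target - CP_a = 17 - 10 = 7
total_parts = 13 + 7 = 20
Feed A = 110 * 13 / 20 = 71.50 kg
Feed B = 110 * 7 / 20 = 38.50 kg

71.50 kg


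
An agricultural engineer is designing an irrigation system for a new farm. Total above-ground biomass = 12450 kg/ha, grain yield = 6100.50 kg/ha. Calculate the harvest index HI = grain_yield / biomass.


HI = grain_yield / biomass
   = 6100.50 / 12450
   = 0.49


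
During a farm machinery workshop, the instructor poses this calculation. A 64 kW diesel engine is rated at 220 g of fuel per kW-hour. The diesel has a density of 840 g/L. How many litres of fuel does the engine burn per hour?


FC = P * BSFC / rho_fuel
   = 64 * 220 / 840
   = 14080 / 840
   = 16.76 L/h


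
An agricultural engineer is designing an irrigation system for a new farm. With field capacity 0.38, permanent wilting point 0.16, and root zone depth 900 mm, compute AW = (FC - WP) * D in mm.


AW = (FC - WP) * D
   = (0.38 - 0.16) * 900
   = 0.22 * 900
   = 198 mm


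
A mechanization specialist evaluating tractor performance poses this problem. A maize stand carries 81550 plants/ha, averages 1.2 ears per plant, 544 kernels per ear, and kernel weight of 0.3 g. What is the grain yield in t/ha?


Y = density * ears * kernels * kw
  = 81550 * 1.2 * 544 * 0.3 g/ha
  = 15970752 g/ha
  = 15970.75 kg/ha = 15.97 t/ha


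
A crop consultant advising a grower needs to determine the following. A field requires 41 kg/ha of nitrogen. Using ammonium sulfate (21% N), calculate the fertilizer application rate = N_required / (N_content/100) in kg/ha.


Rate = N_required / (N_content / 100)
     = 41 / (21 / 100)
     = 41 / 0.21
     = 195.24 kg/ha


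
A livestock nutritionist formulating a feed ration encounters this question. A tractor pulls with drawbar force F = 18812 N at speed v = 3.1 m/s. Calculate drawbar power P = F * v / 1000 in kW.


P = F * v / 1000
  = 18812 * 3.1 / 1000
  = 58317.20 / 1000
  = 58.32 kW


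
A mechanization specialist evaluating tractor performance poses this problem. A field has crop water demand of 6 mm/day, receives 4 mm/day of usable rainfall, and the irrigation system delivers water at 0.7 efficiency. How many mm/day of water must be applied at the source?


IWR = (ETc - Pe) / Ea
    = (6 - 4) / 0.7
    = 2 / 0.7
    = 2.86 mm/day


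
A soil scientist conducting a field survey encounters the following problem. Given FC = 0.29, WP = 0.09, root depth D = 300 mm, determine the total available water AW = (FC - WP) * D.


AW = (FC - WP) * D
   = (0.29 - 0.09) * 300
   = 0.20 * 300
   = 60 mm


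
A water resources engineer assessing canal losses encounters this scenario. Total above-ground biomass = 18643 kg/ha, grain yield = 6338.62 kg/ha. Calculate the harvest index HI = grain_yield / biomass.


HI = grain_yield / biomass
   = 6338.62 / 18643
   = 0.34


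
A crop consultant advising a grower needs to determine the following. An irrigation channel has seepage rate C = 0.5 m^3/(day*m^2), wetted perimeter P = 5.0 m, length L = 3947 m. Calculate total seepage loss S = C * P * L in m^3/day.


S = C * P * L
  = 0.5 * 5.0 * 3947
  = 9867.50 m^3/day


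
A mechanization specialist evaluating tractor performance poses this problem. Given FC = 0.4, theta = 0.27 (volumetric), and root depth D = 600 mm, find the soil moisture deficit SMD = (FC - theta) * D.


SMD = (FC - theta) * D
    = (0.4 - 0.27) * 600
    = 0.130 * 600
    = 78 mm


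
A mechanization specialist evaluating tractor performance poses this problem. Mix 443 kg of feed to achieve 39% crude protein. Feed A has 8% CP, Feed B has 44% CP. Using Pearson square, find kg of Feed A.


parts_A = CP_b - target = 44 - 39 = 5
parts_B = target - CP_a = 39 - 8 = 31
total_parts = 5 + 31 = 36
Feed A = 443 * 5 / 36 = 61.53 kg
Feed B = 443 * 31 / 36 = 381.47 kg

61.53 kg


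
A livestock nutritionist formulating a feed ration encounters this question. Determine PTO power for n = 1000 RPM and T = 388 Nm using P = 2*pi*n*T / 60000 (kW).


P = 2*pi*n*T / 60000
  = 2*pi * 1000 * 388 / 60000
  = 2437875.90 / 60000
  = 40.63 kW


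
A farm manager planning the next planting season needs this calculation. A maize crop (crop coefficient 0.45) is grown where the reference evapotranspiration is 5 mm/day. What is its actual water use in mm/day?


ETc = Kc * ET0
    = 0.45 * 5
    = 2.25 mm/day


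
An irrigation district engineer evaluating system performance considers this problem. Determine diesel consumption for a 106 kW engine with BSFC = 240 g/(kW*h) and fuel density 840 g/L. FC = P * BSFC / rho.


FC = P * BSFC / rho_fuel
   = 106 * 240 / 840
   = 25440 / 840
   = 30.29 L/h


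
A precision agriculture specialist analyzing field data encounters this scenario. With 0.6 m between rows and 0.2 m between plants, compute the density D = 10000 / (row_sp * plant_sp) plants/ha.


D = 10000 / (row_sp * plant_sp)
  = 10000 / (0.6 * 0.2)
  = 10000 / 0.1200
  = 83333.33 plants/ha


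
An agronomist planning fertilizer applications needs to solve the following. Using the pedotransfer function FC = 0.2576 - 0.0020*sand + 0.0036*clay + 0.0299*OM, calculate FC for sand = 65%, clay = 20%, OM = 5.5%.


FC = 0.2576 - 0.0020*65 + 0.0036*20 + 0.0299*5.5
   = 0.2576 - 0.1300 + 0.0720 + 0.1645
   = 0.3641


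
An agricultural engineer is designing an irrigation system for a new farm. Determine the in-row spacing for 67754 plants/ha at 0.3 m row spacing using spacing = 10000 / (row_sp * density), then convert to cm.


spacing = 10000 / (row_sp * density)
        = 10000 / (0.3 * 67754)
        = 10000 / 20326.20
        = 0.49198 m = 49.20 cm


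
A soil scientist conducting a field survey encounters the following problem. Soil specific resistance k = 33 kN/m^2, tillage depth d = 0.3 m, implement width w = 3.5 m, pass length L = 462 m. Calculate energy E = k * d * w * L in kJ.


E = k * d * w * L
  = 33 * 0.3 * 3.5 * 462
  = 16008.30 kJ


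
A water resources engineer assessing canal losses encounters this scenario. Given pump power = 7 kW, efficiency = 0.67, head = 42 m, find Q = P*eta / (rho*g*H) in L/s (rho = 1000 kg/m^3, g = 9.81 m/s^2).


Q = (P * 1000 * eta) / (rho * g * H)
  = (7 * 1000 * 0.67) / (1000 * 9.81 * 42)
  = 4690 / 412020
  = 0.01138 m^3/s = 11.38 L/s


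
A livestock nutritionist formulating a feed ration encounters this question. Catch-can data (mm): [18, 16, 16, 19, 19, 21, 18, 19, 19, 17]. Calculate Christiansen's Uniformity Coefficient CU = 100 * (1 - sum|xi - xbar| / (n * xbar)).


xbar = 182 / 10 = 18.200
sum|xi - xbar| = 12
CU = 100 * (1 - 12 / (10 * 18.200))
   = 100 * (1 - 0.0659)
   = 93.41%


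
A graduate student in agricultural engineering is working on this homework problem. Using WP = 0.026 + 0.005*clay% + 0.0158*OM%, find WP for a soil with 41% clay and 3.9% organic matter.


WP = 0.026 + 0.005*41 + 0.0158*3.9
   = 0.026 + 0.2050 + 0.0616
   = 0.2926


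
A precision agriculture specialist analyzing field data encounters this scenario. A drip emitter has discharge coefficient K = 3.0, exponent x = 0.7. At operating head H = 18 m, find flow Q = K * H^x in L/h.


Q = K * H^x
  = 3.0 * 18^0.7
  = 3.0 * 7.5629
  = 22.69 L/h


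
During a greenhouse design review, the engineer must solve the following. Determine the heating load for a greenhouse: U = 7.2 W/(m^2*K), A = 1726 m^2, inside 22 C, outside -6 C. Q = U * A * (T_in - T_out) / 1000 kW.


dT = 22 - (-6) = 28 K
Q = U * A * dT
  = 7.2 * 1726 * 28
  = 347961.60 W = 347.96 kW


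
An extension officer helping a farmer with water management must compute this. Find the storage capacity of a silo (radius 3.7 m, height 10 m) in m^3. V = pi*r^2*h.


V = pi * r^2 * h
  = pi * 3.7^2 * 10
  = pi * 13.69 * 10
  = 430.08 m^3


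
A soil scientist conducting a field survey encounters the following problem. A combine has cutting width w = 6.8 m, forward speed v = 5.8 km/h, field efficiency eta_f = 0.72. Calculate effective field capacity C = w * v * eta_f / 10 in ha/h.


C = w * v * eta_f / 10
  = 6.8 * 5.8 * 0.72 / 10
  = 28.40 / 10
  = 2.84 ha/h


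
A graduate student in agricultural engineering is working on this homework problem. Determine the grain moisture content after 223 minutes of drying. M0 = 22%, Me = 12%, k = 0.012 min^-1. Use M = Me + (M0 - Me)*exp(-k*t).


M = Me + (M0 - Me) * e^(-k*t)
  = 12 + (22 - 12) * e^(-0.012*223)
  = 12 + 10 * e^(-2.676)
  = 12 + 10 * 0.06884
  = 12 + 0.6884
  = 12.69%


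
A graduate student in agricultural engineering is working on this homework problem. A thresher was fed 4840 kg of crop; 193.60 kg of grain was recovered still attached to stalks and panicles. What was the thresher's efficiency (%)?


eta = (total - unthreshed) / total * 100
    = (4840 - 193.60) / 4840 * 100
    = 4646.40 / 4840 * 100
    = 96%


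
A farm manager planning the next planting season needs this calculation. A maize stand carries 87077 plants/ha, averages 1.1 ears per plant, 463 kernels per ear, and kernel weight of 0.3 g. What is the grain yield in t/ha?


Y = density * ears * kernels * kw
  = 87077 * 1.1 * 463 * 0.3 g/ha
  = 13304494.83 g/ha
  = 13304.49 kg/ha = 13.30 t/ha


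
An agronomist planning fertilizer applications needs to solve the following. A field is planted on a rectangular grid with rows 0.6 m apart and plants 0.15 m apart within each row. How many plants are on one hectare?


D = 10000 / (row_sp * plant_sp)
  = 10000 / (0.6 * 0.15)
  = 10000 / 0.0900
  = 111111.11 plants/ha


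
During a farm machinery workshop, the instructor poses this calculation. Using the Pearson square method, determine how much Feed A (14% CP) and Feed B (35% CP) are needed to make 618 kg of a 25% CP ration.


parts_A = CP_b - target = 35 - 25 = 10
parts_B = target - CP_a = 25 - 14 = 11
total_parts = 10 + 11 = 21
Feed A = 618 * 10 / 21 = 294.29 kg
Feed B = 618 * 11 / 21 = 323.71 kg

294.29 kg


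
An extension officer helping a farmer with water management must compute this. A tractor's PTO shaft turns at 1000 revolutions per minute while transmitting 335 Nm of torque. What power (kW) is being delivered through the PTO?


P = 2*pi*n*T / 60000
  = 2*pi * 1000 * 335 / 60000
  = 2104867.08 / 60000
  = 35.08 kW


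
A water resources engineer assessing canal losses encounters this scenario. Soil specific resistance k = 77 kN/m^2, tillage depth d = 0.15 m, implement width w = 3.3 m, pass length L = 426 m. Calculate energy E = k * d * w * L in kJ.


E = k * d * w * L
  = 77 * 0.15 * 3.3 * 426
  = 16236.99 kJ


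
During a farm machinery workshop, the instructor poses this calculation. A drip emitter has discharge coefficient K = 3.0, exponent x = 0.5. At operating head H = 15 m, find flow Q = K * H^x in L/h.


Q = K * H^x
  = 3.0 * 15^0.5
  = 3.0 * 3.8730
  = 11.62 L/h


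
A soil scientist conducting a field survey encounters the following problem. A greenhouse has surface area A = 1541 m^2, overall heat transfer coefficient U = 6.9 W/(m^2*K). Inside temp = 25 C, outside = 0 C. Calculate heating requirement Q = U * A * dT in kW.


dT = 25 - (0) = 25 K
Q = U * A * dT
  = 6.9 * 1541 * 25
  = 265822.50 W = 265.82 kW


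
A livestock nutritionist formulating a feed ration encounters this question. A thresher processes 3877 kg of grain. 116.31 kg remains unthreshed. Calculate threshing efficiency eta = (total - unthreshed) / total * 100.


eta = (total - unthreshed) / total * 100
    = (3877 - 116.31) / 3877 * 100
    = 3760.69 / 3877 * 100
    = 97%


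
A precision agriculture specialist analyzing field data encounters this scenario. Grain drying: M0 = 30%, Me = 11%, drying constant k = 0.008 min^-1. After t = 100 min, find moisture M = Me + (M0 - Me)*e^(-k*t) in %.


M = Me + (M0 - Me) * e^(-k*t)
  = 11 + (30 - 11) * e^(-0.008*100)
  = 11 + 19 * e^(-0.800)
  = 11 + 19 * 0.44933
  = 11 + 8.5373
  = 19.54%


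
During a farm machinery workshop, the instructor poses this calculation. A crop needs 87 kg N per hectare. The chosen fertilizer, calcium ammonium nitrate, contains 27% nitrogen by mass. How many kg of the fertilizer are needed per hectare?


Rate = N_required / (N_content / 100)
     = 87 / (27 / 100)
     = 87 / 0.27
     = 322.22 kg/ha


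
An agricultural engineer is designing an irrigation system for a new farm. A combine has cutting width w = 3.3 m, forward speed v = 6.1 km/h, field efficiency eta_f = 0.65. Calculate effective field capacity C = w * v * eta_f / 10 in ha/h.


C = w * v * eta_f / 10
  = 3.3 * 6.1 * 0.65 / 10
  = 13.08 / 10
  = 1.31 ha/h


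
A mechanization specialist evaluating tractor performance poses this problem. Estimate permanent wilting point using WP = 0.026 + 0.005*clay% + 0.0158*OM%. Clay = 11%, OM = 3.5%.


WP = 0.026 + 0.005*11 + 0.0158*3.5
   = 0.026 + 0.0550 + 0.0553
   = 0.1363


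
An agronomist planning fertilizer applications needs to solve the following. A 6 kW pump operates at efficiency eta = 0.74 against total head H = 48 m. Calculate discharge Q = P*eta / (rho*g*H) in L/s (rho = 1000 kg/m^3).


Q = (P * 1000 * eta) / (rho * g * H)
  = (6 * 1000 * 0.74) / (1000 * 9.81 * 48)
  = 4440 / 470880
  = 0.00943 m^3/s = 9.43 L/s


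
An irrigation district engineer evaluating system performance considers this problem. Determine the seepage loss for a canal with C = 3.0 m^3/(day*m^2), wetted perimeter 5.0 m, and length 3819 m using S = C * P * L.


S = C * P * L
  = 3.0 * 5.0 * 3819
  = 57285 m^3/day


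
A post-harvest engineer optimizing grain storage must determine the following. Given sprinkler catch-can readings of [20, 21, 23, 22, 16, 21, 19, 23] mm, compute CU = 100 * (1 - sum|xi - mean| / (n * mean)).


xbar = 165 / 8 = 20.625
sum|xi - xbar| = 13.750
CU = 100 * (1 - 13.750 / (8 * 20.625))
   = 100 * (1 - 0.0833)
   = 91.67%


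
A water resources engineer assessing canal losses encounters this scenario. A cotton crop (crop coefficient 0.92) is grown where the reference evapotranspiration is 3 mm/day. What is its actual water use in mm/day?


ETc = Kc * ET0
    = 0.92 * 3
    = 2.76 mm/day


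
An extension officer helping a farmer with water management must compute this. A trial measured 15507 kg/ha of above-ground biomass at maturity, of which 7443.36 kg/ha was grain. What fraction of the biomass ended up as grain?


HI = grain_yield / biomass
   = 7443.36 / 15507
   = 0.48


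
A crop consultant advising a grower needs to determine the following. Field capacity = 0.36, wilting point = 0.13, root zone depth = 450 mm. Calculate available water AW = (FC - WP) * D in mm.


AW = (FC - WP) * D
   = (0.36 - 0.13) * 450
   = 0.23 * 450
   = 103.50 mm


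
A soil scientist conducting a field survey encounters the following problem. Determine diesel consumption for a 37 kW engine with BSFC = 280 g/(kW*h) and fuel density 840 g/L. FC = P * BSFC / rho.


FC = P * BSFC / rho_fuel
   = 37 * 280 / 840
   = 10360 / 840
   = 12.33 L/h


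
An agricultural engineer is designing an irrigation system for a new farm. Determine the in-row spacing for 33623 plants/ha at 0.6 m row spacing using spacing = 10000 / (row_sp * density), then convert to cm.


spacing = 10000 / (row_sp * density)
        = 10000 / (0.6 * 33623)
        = 10000 / 20173.80
        = 0.49569 m = 49.57 cm


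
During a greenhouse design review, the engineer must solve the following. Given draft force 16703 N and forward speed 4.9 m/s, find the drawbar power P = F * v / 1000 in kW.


P = F * v / 1000
  = 16703 * 4.9 / 1000
  = 81844.70 / 1000
  = 81.84 kW


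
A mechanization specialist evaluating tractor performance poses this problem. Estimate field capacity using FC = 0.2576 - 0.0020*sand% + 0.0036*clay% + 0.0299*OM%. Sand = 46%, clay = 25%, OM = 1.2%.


FC = 0.2576 - 0.0020*46 + 0.0036*25 + 0.0299*1.2
   = 0.2576 - 0.0920 + 0.0900 + 0.0359
   = 0.2915


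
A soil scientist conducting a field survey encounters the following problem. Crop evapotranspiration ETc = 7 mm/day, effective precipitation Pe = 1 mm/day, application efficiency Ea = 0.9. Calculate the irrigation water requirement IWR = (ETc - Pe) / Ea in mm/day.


IWR = (ETc - Pe) / Ea
    = (7 - 1) / 0.9
    = 6 / 0.9
    = 6.67 mm/day


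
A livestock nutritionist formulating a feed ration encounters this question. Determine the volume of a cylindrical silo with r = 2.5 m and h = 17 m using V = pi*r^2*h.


V = pi * r^2 * h
  = pi * 2.5^2 * 17
  = pi * 6.25 * 17
  = 333.79 m^3


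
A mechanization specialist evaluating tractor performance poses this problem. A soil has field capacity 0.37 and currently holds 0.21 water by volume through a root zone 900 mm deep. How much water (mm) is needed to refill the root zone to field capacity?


SMD = (FC - theta) * D
    = (0.37 - 0.21) * 900
    = 0.160 * 900
    = 144 mm


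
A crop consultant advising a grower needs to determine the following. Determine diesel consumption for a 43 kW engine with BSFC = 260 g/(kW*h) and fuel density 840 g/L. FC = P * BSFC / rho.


FC = P * BSFC / rho_fuel
   = 43 * 260 / 840
   = 11180 / 840
   = 13.31 L/h


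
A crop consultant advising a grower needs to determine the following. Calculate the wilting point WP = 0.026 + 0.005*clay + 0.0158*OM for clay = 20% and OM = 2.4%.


WP = 0.026 + 0.005*20 + 0.0158*2.4
   = 0.026 + 0.1000 + 0.0379
   = 0.1639


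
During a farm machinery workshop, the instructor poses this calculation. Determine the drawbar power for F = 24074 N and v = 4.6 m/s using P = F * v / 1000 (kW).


P = F * v / 1000
  = 24074 * 4.6 / 1000
  = 110740.40 / 1000
  = 110.74 kW


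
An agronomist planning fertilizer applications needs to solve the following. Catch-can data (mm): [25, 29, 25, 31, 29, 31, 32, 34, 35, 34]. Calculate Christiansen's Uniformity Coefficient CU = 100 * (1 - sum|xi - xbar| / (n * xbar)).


xbar = 305 / 10 = 30.500
sum|xi - xbar| = 28
CU = 100 * (1 - 28 / (10 * 30.500))
   = 100 * (1 - 0.0918)
   = 90.82%


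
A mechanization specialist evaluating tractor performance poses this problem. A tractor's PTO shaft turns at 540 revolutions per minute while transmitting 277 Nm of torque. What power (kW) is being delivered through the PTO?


P = 2*pi*n*T / 60000
  = 2*pi * 540 * 277 / 60000
  = 939838.86 / 60000
  = 15.66 kW


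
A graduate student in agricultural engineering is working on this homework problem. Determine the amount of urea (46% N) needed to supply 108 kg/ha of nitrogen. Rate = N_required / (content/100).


Rate = N_required / (N_content / 100)
     = 108 / (46 / 100)
     = 108 / 0.46
     = 234.78 kg/ha


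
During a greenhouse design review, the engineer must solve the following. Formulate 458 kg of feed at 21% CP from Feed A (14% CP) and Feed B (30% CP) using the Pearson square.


parts_A = CP_b - target = 30 - 21 = 9
parts_B = target - CP_a = 21 - 14 = 7
total_parts = 9 + 7 = 16
Feed A = 458 * 9 / 16 = 257.63 kg
Feed B = 458 * 7 / 16 = 200.38 kg

257.63 kg


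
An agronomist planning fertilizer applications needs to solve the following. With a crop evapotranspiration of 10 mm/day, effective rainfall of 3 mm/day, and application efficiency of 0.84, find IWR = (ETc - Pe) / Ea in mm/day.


IWR = (ETc - Pe) / Ea
    = (10 - 3) / 0.84
    = 7 / 0.84
    = 8.33 mm/day


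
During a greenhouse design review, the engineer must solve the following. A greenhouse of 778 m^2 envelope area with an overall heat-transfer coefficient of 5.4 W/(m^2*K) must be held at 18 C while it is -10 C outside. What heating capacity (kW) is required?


dT = 18 - (-10) = 28 K
Q = U * A * dT
  = 5.4 * 778 * 28
  = 117633.60 W = 117.63 kW


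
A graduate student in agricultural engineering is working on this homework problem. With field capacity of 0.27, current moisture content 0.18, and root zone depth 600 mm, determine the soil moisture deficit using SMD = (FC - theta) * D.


SMD = (FC - theta) * D
    = (0.27 - 0.18) * 600
    = 0.090 * 600
    = 54 mm


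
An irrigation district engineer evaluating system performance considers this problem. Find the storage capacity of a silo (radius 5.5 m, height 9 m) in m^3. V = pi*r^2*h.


V = pi * r^2 * h
  = pi * 5.5^2 * 9
  = pi * 30.25 * 9
  = 855.30 m^3


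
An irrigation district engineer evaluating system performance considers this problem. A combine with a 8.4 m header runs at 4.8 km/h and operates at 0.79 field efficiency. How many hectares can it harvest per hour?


C = w * v * eta_f / 10
  = 8.4 * 4.8 * 0.79 / 10
  = 31.85 / 10
  = 3.19 ha/h


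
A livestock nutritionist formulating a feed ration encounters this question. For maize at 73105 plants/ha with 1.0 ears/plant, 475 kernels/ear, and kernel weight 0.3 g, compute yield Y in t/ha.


Y = density * ears * kernels * kw
  = 73105 * 1.0 * 475 * 0.3 g/ha
  = 10417462.50 g/ha
  = 10417.46 kg/ha = 10.42 t/ha


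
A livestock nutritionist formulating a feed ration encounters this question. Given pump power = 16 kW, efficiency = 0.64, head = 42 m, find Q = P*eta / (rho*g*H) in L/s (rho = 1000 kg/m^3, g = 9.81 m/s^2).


Q = (P * 1000 * eta) / (rho * g * H)
  = (16 * 1000 * 0.64) / (1000 * 9.81 * 42)
  = 10240 / 412020
  = 0.02485 m^3/s = 24.85 L/s


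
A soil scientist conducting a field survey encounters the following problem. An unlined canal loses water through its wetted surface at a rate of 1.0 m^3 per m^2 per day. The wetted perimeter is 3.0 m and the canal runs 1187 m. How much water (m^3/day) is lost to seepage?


S = C * P * L
  = 1.0 * 3.0 * 1187
  = 3561 m^3/day


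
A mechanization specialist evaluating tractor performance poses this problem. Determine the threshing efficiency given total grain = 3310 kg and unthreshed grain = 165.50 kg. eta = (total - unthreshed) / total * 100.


eta = (total - unthreshed) / total * 100
    = (3310 - 165.50) / 3310 * 100
    = 3144.50 / 3310 * 100
    = 95%


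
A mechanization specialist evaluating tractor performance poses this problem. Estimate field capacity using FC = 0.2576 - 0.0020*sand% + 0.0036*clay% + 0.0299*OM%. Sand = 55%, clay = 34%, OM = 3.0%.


FC = 0.2576 - 0.0020*55 + 0.0036*34 + 0.0299*3.0
   = 0.2576 - 0.1100 + 0.1224 + 0.0897
   = 0.3597


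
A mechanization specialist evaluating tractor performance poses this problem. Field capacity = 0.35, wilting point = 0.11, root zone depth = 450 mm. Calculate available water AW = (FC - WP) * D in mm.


AW = (FC - WP) * D
   = (0.35 - 0.11) * 450
   = 0.24 * 450
   = 108 mm


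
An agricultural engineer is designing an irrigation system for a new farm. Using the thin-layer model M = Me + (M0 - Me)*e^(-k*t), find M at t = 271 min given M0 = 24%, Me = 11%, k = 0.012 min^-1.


M = Me + (M0 - Me) * e^(-k*t)
  = 11 + (24 - 11) * e^(-0.012*271)
  = 11 + 13 * e^(-3.252)
  = 11 + 13 * 0.03870
  = 11 + 0.5031
  = 11.50%


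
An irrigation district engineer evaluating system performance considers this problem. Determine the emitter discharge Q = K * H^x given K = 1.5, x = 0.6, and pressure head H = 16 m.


Q = K * H^x
  = 1.5 * 16^0.6
  = 1.5 * 5.2780
  = 7.92 L/h


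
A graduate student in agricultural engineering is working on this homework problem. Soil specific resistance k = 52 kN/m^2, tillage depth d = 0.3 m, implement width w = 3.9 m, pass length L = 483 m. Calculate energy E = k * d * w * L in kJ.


E = k * d * w * L
  = 52 * 0.3 * 3.9 * 483
  = 29385.72 kJ


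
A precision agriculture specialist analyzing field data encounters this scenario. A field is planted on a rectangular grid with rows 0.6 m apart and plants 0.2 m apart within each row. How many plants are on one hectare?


D = 10000 / (row_sp * plant_sp)
  = 10000 / (0.6 * 0.2)
  = 10000 / 0.1200
  = 83333.33 plants/ha


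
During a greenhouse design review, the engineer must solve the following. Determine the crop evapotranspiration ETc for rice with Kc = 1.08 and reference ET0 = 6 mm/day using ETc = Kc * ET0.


ETc = Kc * ET0
    = 1.08 * 6
    = 6.48 mm/day


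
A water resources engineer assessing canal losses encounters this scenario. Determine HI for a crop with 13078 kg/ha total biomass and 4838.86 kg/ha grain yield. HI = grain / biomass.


HI = grain_yield / biomass
   = 4838.86 / 13078
   = 0.37


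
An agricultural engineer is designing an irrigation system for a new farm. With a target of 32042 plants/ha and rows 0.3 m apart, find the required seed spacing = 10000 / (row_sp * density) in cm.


spacing = 10000 / (row_sp * density)
        = 10000 / (0.3 * 32042)
        = 10000 / 9612.60
        = 1.04030 m = 104.03 cm


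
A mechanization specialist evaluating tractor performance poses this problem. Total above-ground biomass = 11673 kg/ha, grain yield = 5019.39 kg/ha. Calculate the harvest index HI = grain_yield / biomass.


HI = grain_yield / biomass
   = 5019.39 / 11673
   = 0.43


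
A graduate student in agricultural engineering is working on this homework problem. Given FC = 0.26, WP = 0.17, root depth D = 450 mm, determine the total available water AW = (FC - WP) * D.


AW = (FC - WP) * D
   = (0.26 - 0.17) * 450
   = 0.09 * 450
   = 40.50 mm


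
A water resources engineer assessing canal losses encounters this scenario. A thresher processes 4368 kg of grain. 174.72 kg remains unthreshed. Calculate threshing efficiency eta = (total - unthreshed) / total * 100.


eta = (total - unthreshed) / total * 100
    = (4368 - 174.72) / 4368 * 100
    = 4193.28 / 4368 * 100
    = 96%


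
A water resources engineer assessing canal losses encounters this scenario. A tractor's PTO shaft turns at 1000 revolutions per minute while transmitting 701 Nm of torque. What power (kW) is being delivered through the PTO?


P = 2*pi*n*T / 60000
  = 2*pi * 1000 * 701 / 60000
  = 4404512.90 / 60000
  = 73.41 kW


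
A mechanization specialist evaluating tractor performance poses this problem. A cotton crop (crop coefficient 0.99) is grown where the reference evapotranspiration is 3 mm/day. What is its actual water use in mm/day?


ETc = Kc * ET0
    = 0.99 * 3
    = 2.97 mm/day


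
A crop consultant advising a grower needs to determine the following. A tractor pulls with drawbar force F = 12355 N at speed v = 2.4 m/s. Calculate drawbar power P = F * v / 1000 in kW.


P = F * v / 1000
  = 12355 * 2.4 / 1000
  = 29652 / 1000
  = 29.65 kW


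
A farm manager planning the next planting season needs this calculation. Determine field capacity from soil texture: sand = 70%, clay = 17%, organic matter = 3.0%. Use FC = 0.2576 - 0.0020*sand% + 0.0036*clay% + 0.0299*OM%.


FC = 0.2576 - 0.0020*70 + 0.0036*17 + 0.0299*3.0
   = 0.2576 - 0.1400 + 0.0612 + 0.0897
   = 0.2685


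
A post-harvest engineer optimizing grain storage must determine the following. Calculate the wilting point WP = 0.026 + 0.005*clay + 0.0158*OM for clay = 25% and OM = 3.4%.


WP = 0.026 + 0.005*25 + 0.0158*3.4
   = 0.026 + 0.1250 + 0.0537
   = 0.2047


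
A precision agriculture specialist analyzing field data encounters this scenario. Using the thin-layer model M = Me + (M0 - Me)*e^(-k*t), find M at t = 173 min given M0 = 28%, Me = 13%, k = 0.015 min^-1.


M = Me + (M0 - Me) * e^(-k*t)
  = 13 + (28 - 13) * e^(-0.015*173)
  = 13 + 15 * e^(-2.595)
  = 13 + 15 * 0.07465
  = 13 + 1.1197
  = 14.12%


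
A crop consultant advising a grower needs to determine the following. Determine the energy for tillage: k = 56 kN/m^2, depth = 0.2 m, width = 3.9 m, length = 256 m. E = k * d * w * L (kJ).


E = k * d * w * L
  = 56 * 0.2 * 3.9 * 256
  = 11182.08 kJ


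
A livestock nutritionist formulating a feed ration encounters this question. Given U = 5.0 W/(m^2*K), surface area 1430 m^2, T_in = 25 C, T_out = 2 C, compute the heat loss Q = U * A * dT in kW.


dT = 25 - (2) = 23 K
Q = U * A * dT
  = 5.0 * 1430 * 23
  = 164450 W = 164.45 kW


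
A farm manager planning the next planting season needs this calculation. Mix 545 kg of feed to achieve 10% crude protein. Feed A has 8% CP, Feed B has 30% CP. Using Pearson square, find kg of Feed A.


parts_A = CP_b - target = 30 - 10 = 20
parts_B = target - CP_a = 10 - 8 = 2
total_parts = 20 + 2 = 22
Feed A = 545 * 20 / 22 = 495.45 kg
Feed B = 545 * 2 / 22 = 49.55 kg

495.45 kg


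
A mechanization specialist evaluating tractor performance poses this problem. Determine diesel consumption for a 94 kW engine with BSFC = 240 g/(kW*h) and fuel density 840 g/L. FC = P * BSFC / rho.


FC = P * BSFC / rho_fuel
   = 94 * 240 / 840
   = 22560 / 840
   = 26.86 L/h


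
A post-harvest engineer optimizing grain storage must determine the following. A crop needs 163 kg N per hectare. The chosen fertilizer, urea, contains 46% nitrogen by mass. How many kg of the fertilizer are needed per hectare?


Rate = N_required / (N_content / 100)
     = 163 / (46 / 100)
     = 163 / 0.46
     = 354.35 kg/ha


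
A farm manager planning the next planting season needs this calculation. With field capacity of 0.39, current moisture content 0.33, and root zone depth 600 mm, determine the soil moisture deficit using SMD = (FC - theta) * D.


SMD = (FC - theta) * D
    = (0.39 - 0.33) * 600
    = 0.060 * 600
    = 36 mm


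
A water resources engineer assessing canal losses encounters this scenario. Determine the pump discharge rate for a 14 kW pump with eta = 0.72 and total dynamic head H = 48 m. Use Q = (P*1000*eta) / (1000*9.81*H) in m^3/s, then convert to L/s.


Q = (P * 1000 * eta) / (rho * g * H)
  = (14 * 1000 * 0.72) / (1000 * 9.81 * 48)
  = 10080 / 470880
  = 0.02141 m^3/s = 21.41 L/s


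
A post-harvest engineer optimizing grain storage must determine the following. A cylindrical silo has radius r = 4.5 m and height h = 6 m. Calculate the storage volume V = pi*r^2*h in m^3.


V = pi * r^2 * h
  = pi * 4.5^2 * 6
  = pi * 20.25 * 6
  = 381.70 m^3


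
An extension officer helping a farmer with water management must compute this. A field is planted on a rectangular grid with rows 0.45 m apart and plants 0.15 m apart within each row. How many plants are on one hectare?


D = 10000 / (row_sp * plant_sp)
  = 10000 / (0.45 * 0.15)
  = 10000 / 0.0675
  = 148148.15 plants/ha


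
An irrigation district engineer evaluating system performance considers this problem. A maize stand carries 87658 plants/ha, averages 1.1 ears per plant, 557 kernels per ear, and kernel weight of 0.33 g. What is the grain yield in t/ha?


Y = density * ears * kernels * kw
  = 87658 * 1.1 * 557 * 0.33 g/ha
  = 17723658.68 g/ha
  = 17723.66 kg/ha = 17.72 t/ha


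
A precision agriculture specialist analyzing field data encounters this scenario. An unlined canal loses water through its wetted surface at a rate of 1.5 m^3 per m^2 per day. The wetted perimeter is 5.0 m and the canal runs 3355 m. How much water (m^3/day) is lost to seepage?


S = C * P * L
  = 1.5 * 5.0 * 3355
  = 25162.50 m^3/day


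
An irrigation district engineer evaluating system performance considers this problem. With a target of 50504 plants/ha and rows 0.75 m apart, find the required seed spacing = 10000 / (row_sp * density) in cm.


spacing = 10000 / (row_sp * density)
        = 10000 / (0.75 * 50504)
        = 10000 / 37878
        = 0.26401 m = 26.40 cm


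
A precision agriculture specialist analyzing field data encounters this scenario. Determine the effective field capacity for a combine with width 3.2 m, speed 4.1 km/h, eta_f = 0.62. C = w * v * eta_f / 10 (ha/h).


C = w * v * eta_f / 10
  = 3.2 * 4.1 * 0.62 / 10
  = 8.13 / 10
  = 0.81 ha/h


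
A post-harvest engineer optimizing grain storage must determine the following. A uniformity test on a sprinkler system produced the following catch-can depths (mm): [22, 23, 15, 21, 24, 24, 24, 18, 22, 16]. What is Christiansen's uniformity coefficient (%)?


xbar = 209 / 10 = 20.900
sum|xi - xbar| = 27.400
CU = 100 * (1 - 27.400 / (10 * 20.900))
   = 100 * (1 - 0.1311)
   = 86.89%


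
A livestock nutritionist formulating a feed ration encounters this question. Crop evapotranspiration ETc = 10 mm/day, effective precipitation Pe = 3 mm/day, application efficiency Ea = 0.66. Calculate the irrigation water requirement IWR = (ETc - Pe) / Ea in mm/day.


IWR = (ETc - Pe) / Ea
    = (10 - 3) / 0.66
    = 7 / 0.66
    = 10.61 mm/day


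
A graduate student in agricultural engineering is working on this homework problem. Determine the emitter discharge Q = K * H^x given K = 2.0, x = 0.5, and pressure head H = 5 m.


Q = K * H^x
  = 2.0 * 5^0.5
  = 2.0 * 2.2361
  = 4.47 L/h


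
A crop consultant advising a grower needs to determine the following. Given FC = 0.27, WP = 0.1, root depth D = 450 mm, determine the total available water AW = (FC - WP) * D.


AW = (FC - WP) * D
   = (0.27 - 0.1) * 450
   = 0.17 * 450
   = 76.50 mm


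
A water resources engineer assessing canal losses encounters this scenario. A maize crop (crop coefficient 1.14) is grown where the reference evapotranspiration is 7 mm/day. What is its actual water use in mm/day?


ETc = Kc * ET0
    = 1.14 * 7
    = 7.98 mm/day


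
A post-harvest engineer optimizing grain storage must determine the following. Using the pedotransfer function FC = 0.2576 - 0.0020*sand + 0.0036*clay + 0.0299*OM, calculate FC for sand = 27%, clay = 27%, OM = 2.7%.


FC = 0.2576 - 0.0020*27 + 0.0036*27 + 0.0299*2.7
   = 0.2576 - 0.0540 + 0.0972 + 0.0807
   = 0.3815


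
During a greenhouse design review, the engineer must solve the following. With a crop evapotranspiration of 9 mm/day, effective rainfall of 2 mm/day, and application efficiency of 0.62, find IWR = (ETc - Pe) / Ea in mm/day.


IWR = (ETc - Pe) / Ea
    = (9 - 2) / 0.62
    = 7 / 0.62
    = 11.29 mm/day


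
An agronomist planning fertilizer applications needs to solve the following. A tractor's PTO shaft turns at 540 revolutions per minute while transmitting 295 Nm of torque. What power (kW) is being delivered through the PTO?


P = 2*pi*n*T / 60000
  = 2*pi * 540 * 295 / 60000
  = 1000911.42 / 60000
  = 16.68 kW


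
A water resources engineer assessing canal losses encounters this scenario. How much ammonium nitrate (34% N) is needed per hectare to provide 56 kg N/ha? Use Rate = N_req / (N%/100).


Rate = N_required / (N_content / 100)
     = 56 / (34 / 100)
     = 56 / 0.34
     = 164.71 kg/ha


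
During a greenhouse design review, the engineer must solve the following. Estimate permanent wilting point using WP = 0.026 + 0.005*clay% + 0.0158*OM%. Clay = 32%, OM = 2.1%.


WP = 0.026 + 0.005*32 + 0.0158*2.1
   = 0.026 + 0.1600 + 0.0332
   = 0.2192


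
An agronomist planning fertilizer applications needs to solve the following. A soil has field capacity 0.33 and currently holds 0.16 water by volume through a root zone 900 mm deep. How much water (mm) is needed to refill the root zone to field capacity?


SMD = (FC - theta) * D
    = (0.33 - 0.16) * 900
    = 0.170 * 900
    = 153 mm


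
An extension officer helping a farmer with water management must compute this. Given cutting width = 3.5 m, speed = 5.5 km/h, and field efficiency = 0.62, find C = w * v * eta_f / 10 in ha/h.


C = w * v * eta_f / 10
  = 3.5 * 5.5 * 0.62 / 10
  = 11.94 / 10
  = 1.19 ha/h


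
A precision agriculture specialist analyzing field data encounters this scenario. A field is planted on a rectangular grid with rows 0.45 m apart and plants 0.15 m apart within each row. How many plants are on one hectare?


D = 10000 / (row_sp * plant_sp)
  = 10000 / (0.45 * 0.15)
  = 10000 / 0.0675
  = 148148.15 plants/ha


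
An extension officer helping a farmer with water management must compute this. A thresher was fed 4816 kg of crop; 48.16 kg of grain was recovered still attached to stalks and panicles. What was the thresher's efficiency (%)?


eta = (total - unthreshed) / total * 100
    = (4816 - 48.16) / 4816 * 100
    = 4767.84 / 4816 * 100
    = 99%


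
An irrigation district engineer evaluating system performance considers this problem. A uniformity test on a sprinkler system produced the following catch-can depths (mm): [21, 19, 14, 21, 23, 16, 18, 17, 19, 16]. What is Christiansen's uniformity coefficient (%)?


xbar = 184 / 10 = 18.400
sum|xi - xbar| = 22
CU = 100 * (1 - 22 / (10 * 18.400))
   = 100 * (1 - 0.1196)
   = 88.04%


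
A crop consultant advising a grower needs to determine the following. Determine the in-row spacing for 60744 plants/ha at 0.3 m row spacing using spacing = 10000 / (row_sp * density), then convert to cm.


spacing = 10000 / (row_sp * density)
        = 10000 / (0.3 * 60744)
        = 10000 / 18223.20
        = 0.54875 m = 54.88 cm


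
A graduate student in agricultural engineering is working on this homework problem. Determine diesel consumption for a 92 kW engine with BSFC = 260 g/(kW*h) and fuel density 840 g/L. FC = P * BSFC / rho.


FC = P * BSFC / rho_fuel
   = 92 * 260 / 840
   = 23920 / 840
   = 28.48 L/h


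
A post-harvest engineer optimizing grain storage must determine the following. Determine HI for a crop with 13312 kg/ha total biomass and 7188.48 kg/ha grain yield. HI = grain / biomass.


HI = grain_yield / biomass
   = 7188.48 / 13312
   = 0.54


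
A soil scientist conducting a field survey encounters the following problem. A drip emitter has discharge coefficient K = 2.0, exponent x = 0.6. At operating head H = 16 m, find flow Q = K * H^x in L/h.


Q = K * H^x
  = 2.0 * 16^0.6
  = 2.0 * 5.2780
  = 10.56 L/h


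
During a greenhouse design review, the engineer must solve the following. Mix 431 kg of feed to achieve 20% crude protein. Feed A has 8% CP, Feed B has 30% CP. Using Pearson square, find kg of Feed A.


parts_A = CP_b - target = 30 - 20 = 10
parts_B = target - CP_a = 20 - 8 = 12
total_parts = 10 + 12 = 22
Feed A = 431 * 10 / 22 = 195.91 kg
Feed B = 431 * 12 / 22 = 235.09 kg

195.91 kg


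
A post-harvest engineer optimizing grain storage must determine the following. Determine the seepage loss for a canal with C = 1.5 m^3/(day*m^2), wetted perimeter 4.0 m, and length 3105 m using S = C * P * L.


S = C * P * L
  = 1.5 * 4.0 * 3105
  = 18630 m^3/day


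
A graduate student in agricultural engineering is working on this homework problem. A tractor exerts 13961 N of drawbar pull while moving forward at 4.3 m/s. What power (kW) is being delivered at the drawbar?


P = F * v / 1000
  = 13961 * 4.3 / 1000
  = 60032.30 / 1000
  = 60.03 kW


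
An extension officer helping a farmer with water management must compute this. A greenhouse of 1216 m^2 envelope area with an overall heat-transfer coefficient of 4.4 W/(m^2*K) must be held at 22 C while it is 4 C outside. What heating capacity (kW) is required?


dT = 22 - (4) = 18 K
Q = U * A * dT
  = 4.4 * 1216 * 18
  = 96307.20 W = 96.31 kW
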